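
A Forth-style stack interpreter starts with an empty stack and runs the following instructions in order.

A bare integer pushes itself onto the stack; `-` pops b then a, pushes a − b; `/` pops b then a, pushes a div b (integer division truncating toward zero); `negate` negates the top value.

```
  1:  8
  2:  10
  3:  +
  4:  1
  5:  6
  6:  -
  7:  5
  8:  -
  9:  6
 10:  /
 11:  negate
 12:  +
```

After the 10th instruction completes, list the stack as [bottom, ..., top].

8  → [8]
10 → [8, 10]
+  → [18]
1  → [18, 1]
6  → [18, 1, 6]
-  → [18, -5]
5  → [18, -5, 5]
-  → [18, -10]
6  → [18, -10, 6]
/  → [18, -1]

[18, -1]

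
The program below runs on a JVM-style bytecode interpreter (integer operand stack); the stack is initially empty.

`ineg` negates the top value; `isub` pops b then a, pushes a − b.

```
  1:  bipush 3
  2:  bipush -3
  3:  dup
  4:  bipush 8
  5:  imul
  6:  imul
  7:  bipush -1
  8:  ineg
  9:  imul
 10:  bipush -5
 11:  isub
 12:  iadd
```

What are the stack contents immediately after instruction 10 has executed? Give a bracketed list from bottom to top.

bipush 3  → [3]
bipush -3 → [3, -3]
dup       → [3, -3, -3]
bipush 8  → [3, -3, -3, 8]
imul      → [3, -3, -24]
imul      → [3, 72]
bipush -1 → [3, 72, -1]
ineg      → [3, 72, 1]
imul      → [3, 72]
bipush -5 → [3, 72, -5]

[3, 72, -5]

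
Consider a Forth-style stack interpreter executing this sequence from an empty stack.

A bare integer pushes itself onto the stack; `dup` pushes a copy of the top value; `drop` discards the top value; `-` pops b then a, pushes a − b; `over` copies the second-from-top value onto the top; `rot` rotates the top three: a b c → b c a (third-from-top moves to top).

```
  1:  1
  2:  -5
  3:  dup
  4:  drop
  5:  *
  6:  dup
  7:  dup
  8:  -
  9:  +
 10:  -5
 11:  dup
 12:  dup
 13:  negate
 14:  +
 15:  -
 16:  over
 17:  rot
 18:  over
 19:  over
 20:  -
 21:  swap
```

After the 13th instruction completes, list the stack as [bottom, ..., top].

1      : 1
-5     : 1 -5
dup    : 1 -5 -5
drop   : 1 -5
*      : -5
dup    : -5 -5
dup    : -5 -5 -5
-      : -5 0
+      : -5
-5     : -5 -5
dup    : -5 -5 -5
dup    : -5 -5 -5 -5
negate : -5 -5 -5 5

[-5, -5, -5, 5]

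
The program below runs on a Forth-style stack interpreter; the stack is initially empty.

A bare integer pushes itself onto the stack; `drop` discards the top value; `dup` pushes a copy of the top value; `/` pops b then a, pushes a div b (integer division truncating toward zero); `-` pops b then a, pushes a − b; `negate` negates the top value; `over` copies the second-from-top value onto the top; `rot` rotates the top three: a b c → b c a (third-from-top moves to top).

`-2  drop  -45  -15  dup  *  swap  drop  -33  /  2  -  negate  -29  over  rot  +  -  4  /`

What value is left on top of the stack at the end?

-11

-2      -2
drop    (empty)
-45     -45
-15     -45 -15
dup     -45 -15 -15
*       -45 225
swap    225 -45
drop    225
-33     225 -33
/       -6
2       -6 2
-       -8
negate  8
-29     8 -29
over    8 -29 8
rot     -29 8 8
+       -29 16
-       -45
4       -45 4
/       -11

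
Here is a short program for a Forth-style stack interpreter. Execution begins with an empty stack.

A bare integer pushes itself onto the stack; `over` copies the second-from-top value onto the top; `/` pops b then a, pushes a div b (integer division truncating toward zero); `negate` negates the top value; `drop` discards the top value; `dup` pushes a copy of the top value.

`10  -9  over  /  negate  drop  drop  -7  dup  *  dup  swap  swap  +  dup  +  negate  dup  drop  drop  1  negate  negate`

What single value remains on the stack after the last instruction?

1

10     -> 10
-9     -> 10 -9
over   -> 10 -9 10
/      -> 10 0
negate -> 10 0
drop   -> 10
drop   -> (empty)
-7     -> -7
dup    -> -7 -7
*      -> 49
dup    -> 49 49
swap   -> 49 49
swap   -> 49 49
+      -> 98
dup    -> 98 98
+      -> 196
negate -> -196
dup    -> -196 -196
drop   -> -196
drop   -> (empty)
1      -> 1
negate -> -1
negate -> 1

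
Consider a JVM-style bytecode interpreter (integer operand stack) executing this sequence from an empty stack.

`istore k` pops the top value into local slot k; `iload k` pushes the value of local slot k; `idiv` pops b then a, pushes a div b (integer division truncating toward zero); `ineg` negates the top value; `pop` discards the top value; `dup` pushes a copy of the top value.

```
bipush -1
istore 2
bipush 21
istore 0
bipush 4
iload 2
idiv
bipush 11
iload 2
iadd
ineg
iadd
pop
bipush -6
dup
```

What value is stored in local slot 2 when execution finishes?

bipush -1 : [-1]
istore 2  : []
bipush 21 : [21]
istore 0  : []
bipush 4  : [4]
iload 2   : [4, -1]
idiv      : [-4]
bipush 11 : [-4, 11]
iload 2   : [-4, 11, -1]
iadd      : [-4, 10]
ineg      : [-4, -10]
iadd      : [-14]
pop       : []
bipush -6 : [-6]
dup       : [-6, -6]

-1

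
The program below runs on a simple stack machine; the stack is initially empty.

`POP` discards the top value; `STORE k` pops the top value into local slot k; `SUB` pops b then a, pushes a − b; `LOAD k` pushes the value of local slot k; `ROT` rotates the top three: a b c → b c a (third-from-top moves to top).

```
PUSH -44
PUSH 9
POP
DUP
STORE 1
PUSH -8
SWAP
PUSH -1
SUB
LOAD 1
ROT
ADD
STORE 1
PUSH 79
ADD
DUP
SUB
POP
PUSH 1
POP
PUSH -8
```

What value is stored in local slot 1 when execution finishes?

-52

PUSH -44 -> -44
PUSH 9   -> -44 9
POP      -> -44
DUP      -> -44 -44
STORE 1  -> -44
PUSH -8  -> -44 -8
SWAP     -> -8 -44
PUSH -1  -> -8 -44 -1
SUB      -> -8 -43
LOAD 1   -> -8 -43 -44
ROT      -> -43 -44 -8
ADD      -> -43 -52
STORE 1  -> -43
PUSH 79  -> -43 79
ADD      -> 36
DUP      -> 36 36
SUB      -> 0
POP      -> (empty)
PUSH 1   -> 1
POP      -> (empty)
PUSH -8  -> -8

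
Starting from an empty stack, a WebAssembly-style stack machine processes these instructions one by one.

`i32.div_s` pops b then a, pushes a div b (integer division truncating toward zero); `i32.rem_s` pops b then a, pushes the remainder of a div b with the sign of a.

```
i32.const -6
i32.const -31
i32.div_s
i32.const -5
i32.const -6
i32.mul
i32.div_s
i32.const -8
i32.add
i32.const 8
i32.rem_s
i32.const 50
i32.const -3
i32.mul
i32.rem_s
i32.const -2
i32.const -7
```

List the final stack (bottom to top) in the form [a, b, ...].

[0, -2, -7]

i32.const -6   -6
i32.const -31  -6 -31
i32.div_s      0
i32.const -5   0 -5
i32.const -6   0 -5 -6
i32.mul        0 30
i32.div_s      0
i32.const -8   0 -8
i32.add        -8
i32.const 8    -8 8
i32.rem_s      0
i32.const 50   0 50
i32.const -3   0 50 -3
i32.mul        0 -150
i32.rem_s      0
i32.const -2   0 -2
i32.const -7   0 -2 -7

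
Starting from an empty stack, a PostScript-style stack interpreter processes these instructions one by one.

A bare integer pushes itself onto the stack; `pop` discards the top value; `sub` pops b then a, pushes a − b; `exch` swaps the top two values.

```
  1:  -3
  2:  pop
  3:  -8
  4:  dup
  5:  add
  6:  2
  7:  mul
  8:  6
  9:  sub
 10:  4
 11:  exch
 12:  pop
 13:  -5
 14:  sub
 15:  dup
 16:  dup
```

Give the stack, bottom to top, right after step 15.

[9, 9]

-3    -3
pop   (empty)
-8    -8
dup   -8 -8
add   -16
2     -16 2
mul   -32
6     -32 6
sub   -38
4     -38 4
exch  4 -38
pop   4
-5    4 -5
sub   9
dup   9 9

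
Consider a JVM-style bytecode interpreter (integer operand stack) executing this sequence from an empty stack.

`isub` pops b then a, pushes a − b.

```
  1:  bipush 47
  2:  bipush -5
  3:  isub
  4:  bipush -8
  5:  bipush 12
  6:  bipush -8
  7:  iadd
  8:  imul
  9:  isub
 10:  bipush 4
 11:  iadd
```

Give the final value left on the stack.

88

bipush 47 -> 47
bipush -5 -> 47 -5
isub      -> 52
bipush -8 -> 52 -8
bipush 12 -> 52 -8 12
bipush -8 -> 52 -8 12 -8
iadd      -> 52 -8 4
imul      -> 52 -32
isub      -> 84
bipush 4  -> 84 4
iadd      -> 88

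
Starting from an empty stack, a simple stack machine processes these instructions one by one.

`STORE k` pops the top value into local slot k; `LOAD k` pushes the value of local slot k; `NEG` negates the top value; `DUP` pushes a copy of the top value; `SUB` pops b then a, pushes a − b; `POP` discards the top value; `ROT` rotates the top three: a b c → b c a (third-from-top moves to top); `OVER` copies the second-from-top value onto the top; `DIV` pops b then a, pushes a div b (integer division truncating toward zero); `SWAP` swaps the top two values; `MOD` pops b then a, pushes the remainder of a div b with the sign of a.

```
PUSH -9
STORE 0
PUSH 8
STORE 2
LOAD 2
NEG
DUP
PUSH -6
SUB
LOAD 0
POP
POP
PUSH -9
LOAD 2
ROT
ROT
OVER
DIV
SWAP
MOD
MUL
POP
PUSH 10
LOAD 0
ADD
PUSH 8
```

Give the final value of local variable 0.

PUSH -9 → [-9]
STORE 0 → []
PUSH 8  → [8]
STORE 2 → []
LOAD 2  → [8]
NEG     → [-8]
DUP     → [-8, -8]
PUSH -6 → [-8, -8, -6]
SUB     → [-8, -2]
LOAD 0  → [-8, -2, -9]
POP     → [-8, -2]
POP     → [-8]
PUSH -9 → [-8, -9]
LOAD 2  → [-8, -9, 8]
ROT     → [-9, 8, -8]
ROT     → [8, -8, -9]
OVER    → [8, -8, -9, -8]
DIV     → [8, -8, 1]
SWAP    → [8, 1, -8]
MOD     → [8, 1]
MUL     → [8]
POP     → []
PUSH 10 → [10]
LOAD 0  → [10, -9]
ADD     → [1]
PUSH 8  → [1, 8]

-9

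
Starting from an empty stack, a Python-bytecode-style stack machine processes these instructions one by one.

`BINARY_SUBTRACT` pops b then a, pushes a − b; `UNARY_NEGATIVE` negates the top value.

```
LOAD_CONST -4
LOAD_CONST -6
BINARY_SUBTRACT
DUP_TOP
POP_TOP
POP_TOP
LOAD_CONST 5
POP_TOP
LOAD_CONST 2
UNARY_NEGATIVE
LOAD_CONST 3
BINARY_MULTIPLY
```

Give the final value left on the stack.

LOAD_CONST -4   -> [-4]
LOAD_CONST -6   -> [-4, -6]
BINARY_SUBTRACT -> [2]
DUP_TOP         -> [2, 2]
POP_TOP         -> [2]
POP_TOP         -> []
LOAD_CONST 5    -> [5]
POP_TOP         -> []
LOAD_CONST 2    -> [2]
UNARY_NEGATIVE  -> [-2]
LOAD_CONST 3    -> [-2, 3]
BINARY_MULTIPLY -> [-6]

-6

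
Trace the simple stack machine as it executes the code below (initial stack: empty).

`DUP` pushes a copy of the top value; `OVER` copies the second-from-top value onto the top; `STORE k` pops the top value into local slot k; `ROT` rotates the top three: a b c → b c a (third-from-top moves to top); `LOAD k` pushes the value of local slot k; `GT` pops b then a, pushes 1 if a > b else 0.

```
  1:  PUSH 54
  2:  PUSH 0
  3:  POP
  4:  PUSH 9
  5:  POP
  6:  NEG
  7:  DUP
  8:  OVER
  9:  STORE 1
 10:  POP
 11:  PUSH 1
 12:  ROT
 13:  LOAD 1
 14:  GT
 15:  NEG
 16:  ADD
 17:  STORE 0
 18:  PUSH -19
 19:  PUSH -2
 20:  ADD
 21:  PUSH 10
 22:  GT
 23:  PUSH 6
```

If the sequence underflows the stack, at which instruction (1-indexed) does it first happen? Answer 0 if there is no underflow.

12

PUSH 54  [54]
PUSH 0   [54, 0]
POP      [54]
PUSH 9   [54, 9]
POP      [54]
NEG      [-54]
DUP      [-54, -54]
OVER     [-54, -54, -54]
STORE 1  [-54, -54]
POP      [-54]
PUSH 1   [-54, 1]
ROT  — needs 3 operands, stack has 2 → underflow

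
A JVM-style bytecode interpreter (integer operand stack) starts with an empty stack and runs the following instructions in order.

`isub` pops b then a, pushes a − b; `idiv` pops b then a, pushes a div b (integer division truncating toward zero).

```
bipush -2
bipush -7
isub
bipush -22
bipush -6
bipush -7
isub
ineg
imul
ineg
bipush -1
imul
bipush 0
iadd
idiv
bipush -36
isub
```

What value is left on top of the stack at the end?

bipush -2  -> [-2]
bipush -7  -> [-2, -7]
isub       -> [5]
bipush -22 -> [5, -22]
bipush -6  -> [5, -22, -6]
bipush -7  -> [5, -22, -6, -7]
isub       -> [5, -22, 1]
ineg       -> [5, -22, -1]
imul       -> [5, 22]
ineg       -> [5, -22]
bipush -1  -> [5, -22, -1]
imul       -> [5, 22]
bipush 0   -> [5, 22, 0]
iadd       -> [5, 22]
idiv       -> [0]
bipush -36 -> [0, -36]
isub       -> [36]

36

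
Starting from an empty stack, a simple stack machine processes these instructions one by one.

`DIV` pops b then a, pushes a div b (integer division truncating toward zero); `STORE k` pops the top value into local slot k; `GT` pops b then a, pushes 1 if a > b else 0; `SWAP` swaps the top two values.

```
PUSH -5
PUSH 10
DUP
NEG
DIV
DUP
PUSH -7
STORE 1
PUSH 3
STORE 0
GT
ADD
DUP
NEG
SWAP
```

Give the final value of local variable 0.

3

PUSH -5  -5
PUSH 10  -5 10
DUP      -5 10 10
NEG      -5 10 -10
DIV      -5 -1
DUP      -5 -1 -1
PUSH -7  -5 -1 -1 -7
STORE 1  -5 -1 -1
PUSH 3   -5 -1 -1 3
STORE 0  -5 -1 -1
GT       -5 0
ADD      -5
DUP      -5 -5
NEG      -5 5
SWAP     5 -5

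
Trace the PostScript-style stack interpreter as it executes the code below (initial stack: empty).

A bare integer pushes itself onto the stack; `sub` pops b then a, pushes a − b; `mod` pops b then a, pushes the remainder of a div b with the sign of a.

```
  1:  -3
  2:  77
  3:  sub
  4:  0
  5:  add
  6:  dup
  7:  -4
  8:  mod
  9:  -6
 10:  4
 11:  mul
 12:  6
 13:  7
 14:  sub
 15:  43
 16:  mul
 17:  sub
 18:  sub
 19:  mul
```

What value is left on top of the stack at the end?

1520

-3  -> -3
77  -> -3 77
sub -> -80
0   -> -80 0
add -> -80
dup -> -80 -80
-4  -> -80 -80 -4
mod -> -80 0
-6  -> -80 0 -6
4   -> -80 0 -6 4
mul -> -80 0 -24
6   -> -80 0 -24 6
7   -> -80 0 -24 6 7
sub -> -80 0 -24 -1
43  -> -80 0 -24 -1 43
mul -> -80 0 -24 -43
sub -> -80 0 19
sub -> -80 -19
mul -> 1520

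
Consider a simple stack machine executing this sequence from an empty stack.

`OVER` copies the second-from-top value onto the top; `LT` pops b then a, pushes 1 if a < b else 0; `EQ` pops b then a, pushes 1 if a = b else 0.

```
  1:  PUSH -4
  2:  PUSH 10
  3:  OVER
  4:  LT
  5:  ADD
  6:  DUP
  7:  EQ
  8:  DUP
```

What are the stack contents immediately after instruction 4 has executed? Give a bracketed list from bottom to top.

PUSH -4 -> -4
PUSH 10 -> -4 10
OVER    -> -4 10 -4
LT      -> -4 0

[-4, 0]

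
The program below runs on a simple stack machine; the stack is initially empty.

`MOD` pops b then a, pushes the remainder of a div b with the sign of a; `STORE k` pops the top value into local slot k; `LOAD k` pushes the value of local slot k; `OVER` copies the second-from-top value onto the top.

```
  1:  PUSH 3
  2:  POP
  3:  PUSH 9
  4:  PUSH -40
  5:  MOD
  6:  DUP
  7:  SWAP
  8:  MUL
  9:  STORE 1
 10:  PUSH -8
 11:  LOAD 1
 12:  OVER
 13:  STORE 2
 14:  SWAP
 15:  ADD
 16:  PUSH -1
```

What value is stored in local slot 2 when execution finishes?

-8

PUSH 3   -> [3]
POP      -> []
PUSH 9   -> [9]
PUSH -40 -> [9, -40]
MOD      -> [9]
DUP      -> [9, 9]
SWAP     -> [9, 9]
MUL      -> [81]
STORE 1  -> []
PUSH -8  -> [-8]
LOAD 1   -> [-8, 81]
OVER     -> [-8, 81, -8]
STORE 2  -> [-8, 81]
SWAP     -> [81, -8]
ADD      -> [73]
PUSH -1  -> [73, -1]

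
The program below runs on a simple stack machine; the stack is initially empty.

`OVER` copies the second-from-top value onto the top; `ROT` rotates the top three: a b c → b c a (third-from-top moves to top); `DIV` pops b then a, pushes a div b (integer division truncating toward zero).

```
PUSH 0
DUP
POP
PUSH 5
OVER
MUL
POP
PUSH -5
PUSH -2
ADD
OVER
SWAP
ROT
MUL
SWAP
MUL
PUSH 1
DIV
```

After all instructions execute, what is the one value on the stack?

PUSH 0  : 0
DUP     : 0 0
POP     : 0
PUSH 5  : 0 5
OVER    : 0 5 0
MUL     : 0 0
POP     : 0
PUSH -5 : 0 -5
PUSH -2 : 0 -5 -2
ADD     : 0 -7
OVER    : 0 -7 0
SWAP    : 0 0 -7
ROT     : 0 -7 0
MUL     : 0 0
SWAP    : 0 0
MUL     : 0
PUSH 1  : 0 1
DIV     : 0

0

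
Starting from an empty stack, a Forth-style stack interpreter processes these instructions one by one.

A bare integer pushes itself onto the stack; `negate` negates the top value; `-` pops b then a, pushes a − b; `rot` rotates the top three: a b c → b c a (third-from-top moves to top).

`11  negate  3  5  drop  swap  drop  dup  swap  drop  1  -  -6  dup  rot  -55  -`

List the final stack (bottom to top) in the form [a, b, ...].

[-6, -6, 57]

11     : [11]
negate : [-11]
3      : [-11, 3]
5      : [-11, 3, 5]
drop   : [-11, 3]
swap   : [3, -11]
drop   : [3]
dup    : [3, 3]
swap   : [3, 3]
drop   : [3]
1      : [3, 1]
-      : [2]
-6     : [2, -6]
dup    : [2, -6, -6]
rot    : [-6, -6, 2]
-55    : [-6, -6, 2, -55]
-      : [-6, -6, 57]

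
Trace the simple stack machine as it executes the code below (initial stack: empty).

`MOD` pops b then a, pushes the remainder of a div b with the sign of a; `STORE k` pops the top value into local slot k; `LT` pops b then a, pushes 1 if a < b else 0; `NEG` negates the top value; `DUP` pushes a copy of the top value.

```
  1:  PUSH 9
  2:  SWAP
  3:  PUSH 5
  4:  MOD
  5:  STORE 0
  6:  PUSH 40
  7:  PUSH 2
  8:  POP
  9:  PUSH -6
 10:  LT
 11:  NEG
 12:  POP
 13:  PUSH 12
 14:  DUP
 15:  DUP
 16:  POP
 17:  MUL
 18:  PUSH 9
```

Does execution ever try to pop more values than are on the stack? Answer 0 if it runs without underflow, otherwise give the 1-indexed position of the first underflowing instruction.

2

PUSH 9 : 9
SWAP  — needs 2 operands, stack has 1 → underflow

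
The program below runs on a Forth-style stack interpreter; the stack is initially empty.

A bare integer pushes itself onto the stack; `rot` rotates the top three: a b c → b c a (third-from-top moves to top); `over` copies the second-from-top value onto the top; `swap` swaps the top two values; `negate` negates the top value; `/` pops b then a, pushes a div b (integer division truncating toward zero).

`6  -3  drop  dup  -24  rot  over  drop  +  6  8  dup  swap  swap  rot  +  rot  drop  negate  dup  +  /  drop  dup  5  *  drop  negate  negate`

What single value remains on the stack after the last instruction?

6

6      : [6]
-3     : [6, -3]
drop   : [6]
dup    : [6, 6]
-24    : [6, 6, -24]
rot    : [6, -24, 6]
over   : [6, -24, 6, -24]
drop   : [6, -24, 6]
+      : [6, -18]
6      : [6, -18, 6]
8      : [6, -18, 6, 8]
dup    : [6, -18, 6, 8, 8]
swap   : [6, -18, 6, 8, 8]
swap   : [6, -18, 6, 8, 8]
rot    : [6, -18, 8, 8, 6]
+      : [6, -18, 8, 14]
rot    : [6, 8, 14, -18]
drop   : [6, 8, 14]
negate : [6, 8, -14]
dup    : [6, 8, -14, -14]
+      : [6, 8, -28]
/      : [6, 0]
drop   : [6]
dup    : [6, 6]
5      : [6, 6, 5]
*      : [6, 30]
drop   : [6]
negate : [-6]
negate : [6]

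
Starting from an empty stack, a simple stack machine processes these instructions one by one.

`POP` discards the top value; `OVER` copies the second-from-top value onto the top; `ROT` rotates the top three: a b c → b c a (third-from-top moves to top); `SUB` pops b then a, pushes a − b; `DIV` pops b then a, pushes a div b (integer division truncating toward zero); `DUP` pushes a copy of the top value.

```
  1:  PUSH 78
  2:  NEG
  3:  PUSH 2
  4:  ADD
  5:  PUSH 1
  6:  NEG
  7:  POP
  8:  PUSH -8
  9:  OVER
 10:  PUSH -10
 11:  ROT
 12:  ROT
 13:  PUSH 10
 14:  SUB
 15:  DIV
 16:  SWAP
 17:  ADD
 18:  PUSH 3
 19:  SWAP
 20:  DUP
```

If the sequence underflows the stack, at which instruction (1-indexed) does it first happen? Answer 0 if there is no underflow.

0

PUSH 78   78
NEG       -78
PUSH 2    -78 2
ADD       -76
PUSH 1    -76 1
NEG       -76 -1
POP       -76
PUSH -8   -76 -8
OVER      -76 -8 -76
PUSH -10  -76 -8 -76 -10
ROT       -76 -76 -10 -8
ROT       -76 -10 -8 -76
PUSH 10   -76 -10 -8 -76 10
SUB       -76 -10 -8 -86
DIV       -76 -10 0
SWAP      -76 0 -10
ADD       -76 -10
PUSH 3    -76 -10 3
SWAP      -76 3 -10
DUP       -76 3 -10 -10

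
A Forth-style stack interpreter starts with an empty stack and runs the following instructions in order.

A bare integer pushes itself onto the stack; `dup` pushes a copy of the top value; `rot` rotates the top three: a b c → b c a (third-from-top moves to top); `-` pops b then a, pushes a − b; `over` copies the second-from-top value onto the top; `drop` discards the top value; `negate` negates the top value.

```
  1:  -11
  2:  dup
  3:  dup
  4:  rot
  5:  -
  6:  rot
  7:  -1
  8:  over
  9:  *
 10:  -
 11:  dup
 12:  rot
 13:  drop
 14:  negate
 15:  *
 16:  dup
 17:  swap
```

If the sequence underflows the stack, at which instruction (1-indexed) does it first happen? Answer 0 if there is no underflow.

6

-11 → [-11]
dup → [-11, -11]
dup → [-11, -11, -11]
rot → [-11, -11, -11]
-   → [-11, 0]
rot  — needs 3 operands, stack has 2 → underflow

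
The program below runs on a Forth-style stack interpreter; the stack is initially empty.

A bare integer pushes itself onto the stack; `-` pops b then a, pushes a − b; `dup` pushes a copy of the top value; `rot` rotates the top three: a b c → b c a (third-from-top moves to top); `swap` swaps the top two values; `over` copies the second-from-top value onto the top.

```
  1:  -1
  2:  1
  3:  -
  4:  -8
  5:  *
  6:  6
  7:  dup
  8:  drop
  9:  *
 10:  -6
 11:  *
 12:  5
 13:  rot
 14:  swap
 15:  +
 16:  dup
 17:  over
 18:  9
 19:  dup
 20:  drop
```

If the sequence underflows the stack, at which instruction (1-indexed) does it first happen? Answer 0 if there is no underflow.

-1    -1
1     -1 1
-     -2
-8    -2 -8
*     16
6     16 6
dup   16 6 6
drop  16 6
*     96
-6    96 -6
*     -576
5     -576 5
rot  — needs 3 operands, stack has 2 → underflow

13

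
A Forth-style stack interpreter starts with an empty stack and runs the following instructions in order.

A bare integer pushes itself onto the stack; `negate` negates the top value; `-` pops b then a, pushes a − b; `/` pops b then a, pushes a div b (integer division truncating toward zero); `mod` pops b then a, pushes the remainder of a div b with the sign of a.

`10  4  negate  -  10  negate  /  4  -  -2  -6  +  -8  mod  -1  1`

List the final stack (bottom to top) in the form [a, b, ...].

10      10
4       10 4
negate  10 -4
-       14
10      14 10
negate  14 -10
/       -1
4       -1 4
-       -5
-2      -5 -2
-6      -5 -2 -6
+       -5 -8
-8      -5 -8 -8
mod     -5 0
-1      -5 0 -1
1       -5 0 -1 1

[-5, 0, -1, 1]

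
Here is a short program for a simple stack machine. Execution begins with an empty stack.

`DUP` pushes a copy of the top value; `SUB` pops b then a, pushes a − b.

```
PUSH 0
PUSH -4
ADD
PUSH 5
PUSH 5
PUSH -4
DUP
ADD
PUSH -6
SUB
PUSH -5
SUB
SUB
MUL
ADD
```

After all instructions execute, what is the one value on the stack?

6

PUSH 0  : 0
PUSH -4 : 0 -4
ADD     : -4
PUSH 5  : -4 5
PUSH 5  : -4 5 5
PUSH -4 : -4 5 5 -4
DUP     : -4 5 5 -4 -4
ADD     : -4 5 5 -8
PUSH -6 : -4 5 5 -8 -6
SUB     : -4 5 5 -2
PUSH -5 : -4 5 5 -2 -5
SUB     : -4 5 5 3
SUB     : -4 5 2
MUL     : -4 10
ADD     : 6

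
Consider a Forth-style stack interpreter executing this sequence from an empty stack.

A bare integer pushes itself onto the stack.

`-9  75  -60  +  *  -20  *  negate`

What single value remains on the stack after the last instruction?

-9     → -9
75     → -9 75
-60    → -9 75 -60
+      → -9 15
*      → -135
-20    → -135 -20
*      → 2700
negate → -2700

-2700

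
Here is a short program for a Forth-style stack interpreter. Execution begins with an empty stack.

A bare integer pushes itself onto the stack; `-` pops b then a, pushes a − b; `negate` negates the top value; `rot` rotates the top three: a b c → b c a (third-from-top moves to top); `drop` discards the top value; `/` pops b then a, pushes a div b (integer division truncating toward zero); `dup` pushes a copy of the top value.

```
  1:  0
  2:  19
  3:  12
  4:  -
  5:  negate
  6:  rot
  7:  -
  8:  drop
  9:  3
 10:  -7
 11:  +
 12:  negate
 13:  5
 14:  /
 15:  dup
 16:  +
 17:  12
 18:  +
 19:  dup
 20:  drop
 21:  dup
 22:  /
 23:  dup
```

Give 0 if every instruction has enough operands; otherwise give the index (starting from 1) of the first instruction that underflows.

0      -> [0]
19     -> [0, 19]
12     -> [0, 19, 12]
-      -> [0, 7]
negate -> [0, -7]
rot  — needs 3 operands, stack has 2 → underflow

6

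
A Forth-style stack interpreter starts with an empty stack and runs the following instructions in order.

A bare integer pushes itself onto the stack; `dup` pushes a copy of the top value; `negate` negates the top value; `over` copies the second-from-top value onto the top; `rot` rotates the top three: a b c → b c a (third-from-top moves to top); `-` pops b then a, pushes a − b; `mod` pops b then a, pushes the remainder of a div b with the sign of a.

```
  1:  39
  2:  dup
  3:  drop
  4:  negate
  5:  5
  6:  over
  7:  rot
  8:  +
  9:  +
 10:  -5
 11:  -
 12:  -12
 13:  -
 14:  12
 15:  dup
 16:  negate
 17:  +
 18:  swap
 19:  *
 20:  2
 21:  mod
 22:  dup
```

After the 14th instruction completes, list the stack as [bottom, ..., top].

39     → 39
dup    → 39 39
drop   → 39
negate → -39
5      → -39 5
over   → -39 5 -39
rot    → 5 -39 -39
+      → 5 -78
+      → -73
-5     → -73 -5
-      → -68
-12    → -68 -12
-      → -56
12     → -56 12

[-56, 12]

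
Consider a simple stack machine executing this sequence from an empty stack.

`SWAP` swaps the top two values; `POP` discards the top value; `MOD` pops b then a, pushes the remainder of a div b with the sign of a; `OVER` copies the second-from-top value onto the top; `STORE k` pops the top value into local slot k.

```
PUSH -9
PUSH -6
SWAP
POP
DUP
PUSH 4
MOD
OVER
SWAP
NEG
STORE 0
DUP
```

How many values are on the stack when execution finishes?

PUSH -9 → [-9]
PUSH -6 → [-9, -6]
SWAP    → [-6, -9]
POP     → [-6]
DUP     → [-6, -6]
PUSH 4  → [-6, -6, 4]
MOD     → [-6, -2]
OVER    → [-6, -2, -6]
SWAP    → [-6, -6, -2]
NEG     → [-6, -6, 2]
STORE 0 → [-6, -6]
DUP     → [-6, -6, -6]

3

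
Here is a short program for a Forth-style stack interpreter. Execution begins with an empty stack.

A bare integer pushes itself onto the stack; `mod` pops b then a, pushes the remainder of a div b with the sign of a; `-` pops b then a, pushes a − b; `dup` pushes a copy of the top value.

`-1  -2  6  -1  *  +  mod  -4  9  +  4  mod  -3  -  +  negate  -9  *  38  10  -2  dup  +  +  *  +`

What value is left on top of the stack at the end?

-1     : -1
-2     : -1 -2
6      : -1 -2 6
-1     : -1 -2 6 -1
*      : -1 -2 -6
+      : -1 -8
mod    : -1
-4     : -1 -4
9      : -1 -4 9
+      : -1 5
4      : -1 5 4
mod    : -1 1
-3     : -1 1 -3
-      : -1 4
+      : 3
negate : -3
-9     : -3 -9
*      : 27
38     : 27 38
10     : 27 38 10
-2     : 27 38 10 -2
dup    : 27 38 10 -2 -2
+      : 27 38 10 -4
+      : 27 38 6
*      : 27 228
+      : 255

255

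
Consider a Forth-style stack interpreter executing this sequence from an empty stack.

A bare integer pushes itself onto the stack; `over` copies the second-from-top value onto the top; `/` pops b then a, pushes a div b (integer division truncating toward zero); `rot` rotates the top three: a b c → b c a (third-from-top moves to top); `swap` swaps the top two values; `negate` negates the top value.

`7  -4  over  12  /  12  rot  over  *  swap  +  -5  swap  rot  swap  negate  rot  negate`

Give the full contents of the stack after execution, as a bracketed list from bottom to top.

7      -> 7
-4     -> 7 -4
over   -> 7 -4 7
12     -> 7 -4 7 12
/      -> 7 -4 0
12     -> 7 -4 0 12
rot    -> 7 0 12 -4
over   -> 7 0 12 -4 12
*      -> 7 0 12 -48
swap   -> 7 0 -48 12
+      -> 7 0 -36
-5     -> 7 0 -36 -5
swap   -> 7 0 -5 -36
rot    -> 7 -5 -36 0
swap   -> 7 -5 0 -36
negate -> 7 -5 0 36
rot    -> 7 0 36 -5
negate -> 7 0 36 5

[7, 0, 36, 5]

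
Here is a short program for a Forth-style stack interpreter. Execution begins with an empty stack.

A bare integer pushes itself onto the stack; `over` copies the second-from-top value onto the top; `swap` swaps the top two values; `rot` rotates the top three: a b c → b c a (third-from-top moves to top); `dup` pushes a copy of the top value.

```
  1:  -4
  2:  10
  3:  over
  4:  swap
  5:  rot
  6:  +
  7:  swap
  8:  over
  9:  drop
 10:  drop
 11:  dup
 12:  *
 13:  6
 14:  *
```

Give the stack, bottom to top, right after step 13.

-4    [-4]
10    [-4, 10]
over  [-4, 10, -4]
swap  [-4, -4, 10]
rot   [-4, 10, -4]
+     [-4, 6]
swap  [6, -4]
over  [6, -4, 6]
drop  [6, -4]
drop  [6]
dup   [6, 6]
*     [36]
6     [36, 6]

[36, 6]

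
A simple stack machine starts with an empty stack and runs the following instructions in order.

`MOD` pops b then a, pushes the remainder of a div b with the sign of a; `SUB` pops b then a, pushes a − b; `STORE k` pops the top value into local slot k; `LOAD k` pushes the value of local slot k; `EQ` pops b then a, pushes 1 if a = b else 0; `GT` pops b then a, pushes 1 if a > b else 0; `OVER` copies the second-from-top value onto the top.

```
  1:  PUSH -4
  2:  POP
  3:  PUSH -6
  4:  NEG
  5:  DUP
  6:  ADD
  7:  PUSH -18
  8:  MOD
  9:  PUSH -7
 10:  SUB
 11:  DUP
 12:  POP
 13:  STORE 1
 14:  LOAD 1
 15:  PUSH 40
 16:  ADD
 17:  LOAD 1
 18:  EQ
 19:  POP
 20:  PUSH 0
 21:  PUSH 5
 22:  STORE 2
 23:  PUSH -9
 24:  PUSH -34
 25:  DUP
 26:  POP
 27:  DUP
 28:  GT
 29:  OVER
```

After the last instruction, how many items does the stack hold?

4

PUSH -4  -> [-4]
POP      -> []
PUSH -6  -> [-6]
NEG      -> [6]
DUP      -> [6, 6]
ADD      -> [12]
PUSH -18 -> [12, -18]
MOD      -> [12]
PUSH -7  -> [12, -7]
SUB      -> [19]
DUP      -> [19, 19]
POP      -> [19]
STORE 1  -> []
LOAD 1   -> [19]
PUSH 40  -> [19, 40]
ADD      -> [59]
LOAD 1   -> [59, 19]
EQ       -> [0]
POP      -> []
PUSH 0   -> [0]
PUSH 5   -> [0, 5]
STORE 2  -> [0]
PUSH -9  -> [0, -9]
PUSH -34 -> [0, -9, -34]
DUP      -> [0, -9, -34, -34]
POP      -> [0, -9, -34]
DUP      -> [0, -9, -34, -34]
GT       -> [0, -9, 0]
OVER     -> [0, -9, 0, -9]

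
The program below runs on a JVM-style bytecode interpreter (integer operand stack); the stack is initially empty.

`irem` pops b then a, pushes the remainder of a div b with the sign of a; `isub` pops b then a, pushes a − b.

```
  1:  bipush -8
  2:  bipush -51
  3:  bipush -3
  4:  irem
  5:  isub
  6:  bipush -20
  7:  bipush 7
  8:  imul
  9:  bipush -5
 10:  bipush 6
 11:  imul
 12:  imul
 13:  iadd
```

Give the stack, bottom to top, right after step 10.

bipush -8  : [-8]
bipush -51 : [-8, -51]
bipush -3  : [-8, -51, -3]
irem       : [-8, 0]
isub       : [-8]
bipush -20 : [-8, -20]
bipush 7   : [-8, -20, 7]
imul       : [-8, -140]
bipush -5  : [-8, -140, -5]
bipush 6   : [-8, -140, -5, 6]

[-8, -140, -5, 6]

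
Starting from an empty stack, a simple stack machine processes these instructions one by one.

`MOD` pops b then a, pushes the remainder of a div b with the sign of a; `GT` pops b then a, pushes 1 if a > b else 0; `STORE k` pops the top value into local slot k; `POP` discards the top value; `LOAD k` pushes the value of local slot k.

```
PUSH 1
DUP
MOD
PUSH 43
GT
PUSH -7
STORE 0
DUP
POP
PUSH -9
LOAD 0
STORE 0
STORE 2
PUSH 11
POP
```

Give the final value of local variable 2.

-9

PUSH 1  → 1
DUP     → 1 1
MOD     → 0
PUSH 43 → 0 43
GT      → 0
PUSH -7 → 0 -7
STORE 0 → 0
DUP     → 0 0
POP     → 0
PUSH -9 → 0 -9
LOAD 0  → 0 -9 -7
STORE 0 → 0 -9
STORE 2 → 0
PUSH 11 → 0 11
POP     → 0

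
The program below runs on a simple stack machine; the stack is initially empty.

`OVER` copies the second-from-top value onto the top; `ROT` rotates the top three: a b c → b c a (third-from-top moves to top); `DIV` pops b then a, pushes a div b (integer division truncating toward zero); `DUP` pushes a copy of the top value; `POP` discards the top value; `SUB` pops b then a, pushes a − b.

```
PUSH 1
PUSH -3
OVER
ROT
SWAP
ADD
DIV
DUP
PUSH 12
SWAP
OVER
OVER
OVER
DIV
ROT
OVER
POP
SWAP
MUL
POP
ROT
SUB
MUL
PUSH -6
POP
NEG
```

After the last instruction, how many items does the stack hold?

1

PUSH 1   1
PUSH -3  1 -3
OVER     1 -3 1
ROT      -3 1 1
SWAP     -3 1 1
ADD      -3 2
DIV      -1
DUP      -1 -1
PUSH 12  -1 -1 12
SWAP     -1 12 -1
OVER     -1 12 -1 12
OVER     -1 12 -1 12 -1
OVER     -1 12 -1 12 -1 12
DIV      -1 12 -1 12 0
ROT      -1 12 12 0 -1
OVER     -1 12 12 0 -1 0
POP      -1 12 12 0 -1
SWAP     -1 12 12 -1 0
MUL      -1 12 12 0
POP      -1 12 12
ROT      12 12 -1
SUB      12 13
MUL      156
PUSH -6  156 -6
POP      156
NEG      -156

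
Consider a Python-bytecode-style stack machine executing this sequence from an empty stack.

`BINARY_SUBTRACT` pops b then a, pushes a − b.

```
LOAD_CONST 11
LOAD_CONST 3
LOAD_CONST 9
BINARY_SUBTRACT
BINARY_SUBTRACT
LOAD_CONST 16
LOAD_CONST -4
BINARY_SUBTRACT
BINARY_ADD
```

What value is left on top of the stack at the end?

LOAD_CONST 11   → [11]
LOAD_CONST 3    → [11, 3]
LOAD_CONST 9    → [11, 3, 9]
BINARY_SUBTRACT → [11, -6]
BINARY_SUBTRACT → [17]
LOAD_CONST 16   → [17, 16]
LOAD_CONST -4   → [17, 16, -4]
BINARY_SUBTRACT → [17, 20]
BINARY_ADD      → [37]

37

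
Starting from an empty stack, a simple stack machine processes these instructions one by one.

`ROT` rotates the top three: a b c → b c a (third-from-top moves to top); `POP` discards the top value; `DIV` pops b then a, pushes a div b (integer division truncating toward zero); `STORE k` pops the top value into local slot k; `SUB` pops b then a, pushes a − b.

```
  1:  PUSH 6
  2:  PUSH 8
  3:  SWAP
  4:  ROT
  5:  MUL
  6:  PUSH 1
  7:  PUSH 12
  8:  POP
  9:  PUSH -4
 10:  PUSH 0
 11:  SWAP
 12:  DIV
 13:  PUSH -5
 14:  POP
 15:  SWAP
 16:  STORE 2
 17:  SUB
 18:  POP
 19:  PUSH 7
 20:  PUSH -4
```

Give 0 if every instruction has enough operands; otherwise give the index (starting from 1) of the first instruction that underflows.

4

PUSH 6 -> [6]
PUSH 8 -> [6, 8]
SWAP   -> [8, 6]
ROT  — needs 3 operands, stack has 2 → underflow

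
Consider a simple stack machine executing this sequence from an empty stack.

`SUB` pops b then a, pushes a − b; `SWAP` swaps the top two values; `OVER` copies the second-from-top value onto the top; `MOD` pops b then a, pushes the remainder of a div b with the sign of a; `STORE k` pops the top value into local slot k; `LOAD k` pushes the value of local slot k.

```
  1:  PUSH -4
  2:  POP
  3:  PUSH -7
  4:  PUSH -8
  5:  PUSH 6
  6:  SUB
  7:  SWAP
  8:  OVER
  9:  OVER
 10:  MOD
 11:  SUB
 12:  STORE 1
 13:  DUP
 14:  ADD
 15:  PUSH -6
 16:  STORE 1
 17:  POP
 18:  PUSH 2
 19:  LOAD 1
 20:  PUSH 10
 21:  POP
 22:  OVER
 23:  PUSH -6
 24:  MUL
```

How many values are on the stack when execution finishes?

PUSH -4 : [-4]
POP     : []
PUSH -7 : [-7]
PUSH -8 : [-7, -8]
PUSH 6  : [-7, -8, 6]
SUB     : [-7, -14]
SWAP    : [-14, -7]
OVER    : [-14, -7, -14]
OVER    : [-14, -7, -14, -7]
MOD     : [-14, -7, 0]
SUB     : [-14, -7]
STORE 1 : [-14]
DUP     : [-14, -14]
ADD     : [-28]
PUSH -6 : [-28, -6]
STORE 1 : [-28]
POP     : []
PUSH 2  : [2]
LOAD 1  : [2, -6]
PUSH 10 : [2, -6, 10]
POP     : [2, -6]
OVER    : [2, -6, 2]
PUSH -6 : [2, -6, 2, -6]
MUL     : [2, -6, -12]

3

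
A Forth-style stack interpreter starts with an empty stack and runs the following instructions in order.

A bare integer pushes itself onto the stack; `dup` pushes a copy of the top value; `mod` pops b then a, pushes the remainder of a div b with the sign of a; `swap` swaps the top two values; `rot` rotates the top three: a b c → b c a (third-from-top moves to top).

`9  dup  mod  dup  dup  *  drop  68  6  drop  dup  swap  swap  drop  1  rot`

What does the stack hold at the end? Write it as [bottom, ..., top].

[68, 1, 0]

9    -> 9
dup  -> 9 9
mod  -> 0
dup  -> 0 0
dup  -> 0 0 0
*    -> 0 0
drop -> 0
68   -> 0 68
6    -> 0 68 6
drop -> 0 68
dup  -> 0 68 68
swap -> 0 68 68
swap -> 0 68 68
drop -> 0 68
1    -> 0 68 1
rot  -> 68 1 0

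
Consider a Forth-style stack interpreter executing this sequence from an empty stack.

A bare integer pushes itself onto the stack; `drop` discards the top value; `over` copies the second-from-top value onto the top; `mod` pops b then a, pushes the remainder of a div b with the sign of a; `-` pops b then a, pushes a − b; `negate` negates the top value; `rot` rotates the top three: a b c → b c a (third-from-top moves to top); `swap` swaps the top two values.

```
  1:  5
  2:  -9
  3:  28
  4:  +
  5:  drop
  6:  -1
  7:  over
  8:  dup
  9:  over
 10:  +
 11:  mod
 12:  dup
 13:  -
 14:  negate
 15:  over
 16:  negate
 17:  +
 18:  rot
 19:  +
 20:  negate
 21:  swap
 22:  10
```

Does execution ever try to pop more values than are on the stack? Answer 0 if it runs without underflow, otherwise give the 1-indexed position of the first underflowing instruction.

0

5      → [5]
-9     → [5, -9]
28     → [5, -9, 28]
+      → [5, 19]
drop   → [5]
-1     → [5, -1]
over   → [5, -1, 5]
dup    → [5, -1, 5, 5]
over   → [5, -1, 5, 5, 5]
+      → [5, -1, 5, 10]
mod    → [5, -1, 5]
dup    → [5, -1, 5, 5]
-      → [5, -1, 0]
negate → [5, -1, 0]
over   → [5, -1, 0, -1]
negate → [5, -1, 0, 1]
+      → [5, -1, 1]
rot    → [-1, 1, 5]
+      → [-1, 6]
negate → [-1, -6]
swap   → [-6, -1]
10     → [-6, -1, 10]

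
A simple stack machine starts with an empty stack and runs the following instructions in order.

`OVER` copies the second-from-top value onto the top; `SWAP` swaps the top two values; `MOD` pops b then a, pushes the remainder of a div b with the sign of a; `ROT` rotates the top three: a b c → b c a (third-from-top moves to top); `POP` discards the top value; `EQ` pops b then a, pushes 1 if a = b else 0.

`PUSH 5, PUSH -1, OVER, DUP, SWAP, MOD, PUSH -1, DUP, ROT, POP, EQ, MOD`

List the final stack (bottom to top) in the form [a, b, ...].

[5, 0]

PUSH 5  : [5]
PUSH -1 : [5, -1]
OVER    : [5, -1, 5]
DUP     : [5, -1, 5, 5]
SWAP    : [5, -1, 5, 5]
MOD     : [5, -1, 0]
PUSH -1 : [5, -1, 0, -1]
DUP     : [5, -1, 0, -1, -1]
ROT     : [5, -1, -1, -1, 0]
POP     : [5, -1, -1, -1]
EQ      : [5, -1, 1]
MOD     : [5, 0]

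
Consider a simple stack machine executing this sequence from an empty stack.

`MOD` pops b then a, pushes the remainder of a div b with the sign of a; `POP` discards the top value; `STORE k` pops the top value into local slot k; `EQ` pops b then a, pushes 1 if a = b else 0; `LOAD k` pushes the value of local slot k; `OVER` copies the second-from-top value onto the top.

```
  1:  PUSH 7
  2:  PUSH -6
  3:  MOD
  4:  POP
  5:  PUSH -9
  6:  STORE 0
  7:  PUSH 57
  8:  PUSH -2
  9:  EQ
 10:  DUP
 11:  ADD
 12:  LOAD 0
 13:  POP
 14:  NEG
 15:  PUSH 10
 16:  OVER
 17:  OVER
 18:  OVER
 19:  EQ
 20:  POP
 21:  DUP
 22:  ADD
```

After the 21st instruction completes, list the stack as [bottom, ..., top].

[0, 10, 0, 0]

PUSH 7  : 7
PUSH -6 : 7 -6
MOD     : 1
POP     : (empty)
PUSH -9 : -9
STORE 0 : (empty)
PUSH 57 : 57
PUSH -2 : 57 -2
EQ      : 0
DUP     : 0 0
ADD     : 0
LOAD 0  : 0 -9
POP     : 0
NEG     : 0
PUSH 10 : 0 10
OVER    : 0 10 0
OVER    : 0 10 0 10
OVER    : 0 10 0 10 0
EQ      : 0 10 0 0
POP     : 0 10 0
DUP     : 0 10 0 0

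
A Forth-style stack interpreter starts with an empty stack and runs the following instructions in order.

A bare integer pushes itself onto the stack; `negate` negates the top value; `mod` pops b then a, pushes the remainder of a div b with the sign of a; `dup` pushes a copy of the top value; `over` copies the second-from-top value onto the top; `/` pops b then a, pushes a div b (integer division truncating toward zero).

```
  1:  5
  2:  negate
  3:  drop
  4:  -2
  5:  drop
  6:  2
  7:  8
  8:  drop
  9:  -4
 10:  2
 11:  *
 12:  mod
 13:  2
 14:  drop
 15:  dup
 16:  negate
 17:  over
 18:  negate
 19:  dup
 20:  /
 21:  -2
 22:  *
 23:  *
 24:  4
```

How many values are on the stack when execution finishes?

3

5      -> [5]
negate -> [-5]
drop   -> []
-2     -> [-2]
drop   -> []
2      -> [2]
8      -> [2, 8]
drop   -> [2]
-4     -> [2, -4]
2      -> [2, -4, 2]
*      -> [2, -8]
mod    -> [2]
2      -> [2, 2]
drop   -> [2]
dup    -> [2, 2]
negate -> [2, -2]
over   -> [2, -2, 2]
negate -> [2, -2, -2]
dup    -> [2, -2, -2, -2]
/      -> [2, -2, 1]
-2     -> [2, -2, 1, -2]
*      -> [2, -2, -2]
*      -> [2, 4]
4      -> [2, 4, 4]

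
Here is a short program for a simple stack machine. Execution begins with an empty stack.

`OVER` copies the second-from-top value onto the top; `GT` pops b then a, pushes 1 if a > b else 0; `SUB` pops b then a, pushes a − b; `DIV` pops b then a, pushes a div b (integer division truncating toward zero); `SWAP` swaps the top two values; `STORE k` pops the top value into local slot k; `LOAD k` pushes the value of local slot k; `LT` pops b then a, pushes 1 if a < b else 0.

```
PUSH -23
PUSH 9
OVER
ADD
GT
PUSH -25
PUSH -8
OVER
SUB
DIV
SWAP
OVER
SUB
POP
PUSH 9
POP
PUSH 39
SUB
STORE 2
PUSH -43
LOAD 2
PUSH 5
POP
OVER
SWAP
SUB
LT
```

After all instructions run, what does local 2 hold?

-40

PUSH -23  [-23]
PUSH 9    [-23, 9]
OVER      [-23, 9, -23]
ADD       [-23, -14]
GT        [0]
PUSH -25  [0, -25]
PUSH -8   [0, -25, -8]
OVER      [0, -25, -8, -25]
SUB       [0, -25, 17]
DIV       [0, -1]
SWAP      [-1, 0]
OVER      [-1, 0, -1]
SUB       [-1, 1]
POP       [-1]
PUSH 9    [-1, 9]
POP       [-1]
PUSH 39   [-1, 39]
SUB       [-40]
STORE 2   []
PUSH -43  [-43]
LOAD 2    [-43, -40]
PUSH 5    [-43, -40, 5]
POP       [-43, -40]
OVER      [-43, -40, -43]
SWAP      [-43, -43, -40]
SUB       [-43, -3]
LT        [1]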